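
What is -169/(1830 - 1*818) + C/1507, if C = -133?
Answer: -35389/138644 ≈ -0.25525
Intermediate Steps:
-169/(1830 - 1*818) + C/1507 = -169/(1830 - 1*818) - 133/1507 = -169/(1830 - 818) - 133*1/1507 = -169/1012 - 133/1507 = -35389/138644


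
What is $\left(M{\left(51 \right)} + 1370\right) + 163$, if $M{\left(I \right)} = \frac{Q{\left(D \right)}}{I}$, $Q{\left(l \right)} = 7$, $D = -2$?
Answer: $\frac{78190}{51} \approx 1533.1$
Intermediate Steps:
$M{\left(I \right)} = \frac{7}{I}$
$\left(M{\left(51 \right)} + 1370\right) + 163 = \left(\frac{7}{51} + 1370\right) + 163 = \frac{69877}{51} + 163 = \frac{78190}{51}$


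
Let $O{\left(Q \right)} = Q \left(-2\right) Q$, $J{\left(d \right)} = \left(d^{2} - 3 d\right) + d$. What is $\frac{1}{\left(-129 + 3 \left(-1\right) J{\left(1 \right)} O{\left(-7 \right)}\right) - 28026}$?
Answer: $- \frac{1}{28449} \approx -3.5151 \cdot 10^{-5}$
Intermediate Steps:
$J{\left(d \right)} = d^{2} - 2 d$
$O{\left(Q \right)} = - 2 Q^{2}$ ($O{\left(Q \right)} = - 2 Q Q = - 2 Q^{2}$)
$\frac{1}{\left(-129 + 3 \left(-1\right) J{\left(1 \right)} O{\left(-7 \right)}\right) - 28026} = \frac{1}{\left(-129 + 3 \left(-1\right) 1 \left(-2 + 1\right) \left(- 2 \left(-7\right)^{2}\right)\right) - 28026} = \frac{1}{\left(-129 + - 3 \cdot 1 \left(-1\right) \left(\left(-2\right) 49\right)\right) - 28026} = \frac{1}{\left(-129 + \left(-3\right) \left(-1\right) \left(-98\right)\right) - 28026} = \frac{1}{\left(-129 + 3 \left(-98\right)\right) - 28026} = \frac{1}{\left(-129 - 294\right) - 28026} = \frac{1}{-423 - 28026} = \frac{1}{-28449} = - \frac{1}{28449}$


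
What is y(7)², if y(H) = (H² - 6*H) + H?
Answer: 196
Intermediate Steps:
y(H) = H² - 5*H
y(7)² = (7*(-5 + 7))² = (7*2)² = 14² = 196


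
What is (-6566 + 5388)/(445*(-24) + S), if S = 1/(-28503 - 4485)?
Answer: 38859864/352311841 ≈ 0.11030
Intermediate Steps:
S = -1/32988 (S = 1/(-32988) = -1/32988 ≈ -3.0314e-5)
(-6566 + 5388)/(445*(-24) + S) = (-6566 + 5388)/(445*(-24) - 1/32988) = -1178/(-10680 - 1/32988) = -1178/(-352311841/32988) = -1178*(-32988/352311841) = 38859864/352311841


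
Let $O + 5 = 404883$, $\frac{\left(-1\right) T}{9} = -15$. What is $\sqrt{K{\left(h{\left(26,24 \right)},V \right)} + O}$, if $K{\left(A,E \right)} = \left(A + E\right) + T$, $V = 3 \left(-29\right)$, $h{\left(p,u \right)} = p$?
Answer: $2 \sqrt{101238} \approx 636.36$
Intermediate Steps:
$T = 135$ ($T = \left(-9\right) \left(-15\right) = 135$)
$V = -87$
$O = 404878$ ($O = -5 + 404883 = 404878$)
$K{\left(A,E \right)} = 135 + A + E$ ($K{\left(A,E \right)} = \left(A + E\right) + 135 = 135 + A + E$)
$\sqrt{K{\left(h{\left(26,24 \right)},V \right)} + O} = \sqrt{\left(135 + 26 - 87\right) + 404878} = \sqrt{74 + 404878} = \sqrt{404952} = 2 \sqrt{101238}$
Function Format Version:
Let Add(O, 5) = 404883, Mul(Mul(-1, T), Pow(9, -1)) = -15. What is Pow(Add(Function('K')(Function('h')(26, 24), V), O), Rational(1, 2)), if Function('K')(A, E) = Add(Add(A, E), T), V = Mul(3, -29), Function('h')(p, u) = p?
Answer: Mul(2, Pow(101238, Rational(1, 2))) ≈ 636.36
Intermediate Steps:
T = 135 (T = Mul(-9, -15) = 135)
V = -87
O = 404878 (O = Add(-5, 404883) = 404878)
Function('K')(A, E) = Add(135, A, E) (Function('K')(A, E) = Add(Add(A, E), 135) = Add(135, A, E))
Pow(Add(Function('K')(Function('h')(26, 24), V), O), Rational(1, 2)) = Pow(Add(Add(135, 26, -87), 404878), Rational(1, 2)) = Pow(Add(74, 404878), Rational(1, 2)) = Pow(404952, Rational(1, 2)) = Mul(2, Pow(101238, Rational(1, 2)))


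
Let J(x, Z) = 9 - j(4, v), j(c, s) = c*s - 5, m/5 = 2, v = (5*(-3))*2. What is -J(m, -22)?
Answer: -134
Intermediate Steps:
v = -30 (v = -15*2 = -30)
m = 10 (m = 5*2 = 10)
j(c, s) = -5 + c*s
J(x, Z) = 134 (J(x, Z) = 9 - (-5 + 4*(-30)) = 9 - (-5 - 120) = 9 - 1*(-125) = 9 + 125 = 134)
-J(m, -22) = -1*134 = -134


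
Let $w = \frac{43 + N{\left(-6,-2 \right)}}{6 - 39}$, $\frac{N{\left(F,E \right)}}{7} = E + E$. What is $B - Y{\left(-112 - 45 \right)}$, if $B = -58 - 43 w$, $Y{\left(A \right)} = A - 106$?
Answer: $\frac{2470}{11} \approx 224.55$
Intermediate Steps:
$N{\left(F,E \right)} = 14 E$ ($N{\left(F,E \right)} = 7 \left(E + E\right) = 7 \cdot 2 E = 14 E$)
$w = - \frac{5}{11}$ ($w = \frac{43 + 14 \left(-2\right)}{6 - 39} = \frac{43 - 28}{-33} = 15 \left(- \frac{1}{33}\right) = - \frac{5}{11} \approx -0.45455$)
$Y{\left(A \right)} = -106 + A$ ($Y{\left(A \right)} = A - 106 = -106 + A$)
$B = - \frac{423}{11}$ ($B = -58 - - \frac{215}{11} = -58 + \frac{215}{11} = - \frac{423}{11} \approx -38.455$)
$B - Y{\left(-112 - 45 \right)} = - \frac{423}{11} - \left(-106 - 157\right) = - \frac{423}{11} - -263 = - \frac{423}{11} + 263 = \frac{2470}{11}$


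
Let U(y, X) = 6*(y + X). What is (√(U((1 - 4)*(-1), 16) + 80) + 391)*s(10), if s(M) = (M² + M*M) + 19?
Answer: 85629 + 219*√194 ≈ 88679.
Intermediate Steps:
s(M) = 19 + 2*M² (s(M) = (M² + M²) + 19 = 2*M² + 19 = 19 + 2*M²)
U(y, X) = 6*X + 6*y (U(y, X) = 6*(X + y) = 6*X + 6*y)
(√(U((1 - 4)*(-1), 16) + 80) + 391)*s(10) = (√((6*16 + 6*((1 - 4)*(-1))) + 80) + 391)*(19 + 2*10²) = (√((96 + 6*(-3*(-1))) + 80) + 391)*(19 + 2*100) = (√((96 + 6*3) + 80) + 391)*(19 + 200) = (√((96 + 18) + 80) + 391)*219 = (√(114 + 80) + 391)*219 = (√194 + 391)*219 = (391 + √194)*219 = 85629 + 219*√194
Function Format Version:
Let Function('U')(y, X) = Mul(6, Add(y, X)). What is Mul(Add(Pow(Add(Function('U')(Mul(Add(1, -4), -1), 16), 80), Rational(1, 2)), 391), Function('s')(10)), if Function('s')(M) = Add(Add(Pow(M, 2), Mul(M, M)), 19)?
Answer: Add(85629, Mul(219, Pow(194, Rational(1, 2)))) ≈ 88679.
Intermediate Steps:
Function('s')(M) = Add(19, Mul(2, Pow(M, 2))) (Function('s')(M) = Add(Add(Pow(M, 2), Pow(M, 2)), 19) = Add(Mul(2, Pow(M, 2)), 19) = Add(19, Mul(2, Pow(M, 2))))
Function('U')(y, X) = Add(Mul(6, X), Mul(6, y)) (Function('U')(y, X) = Mul(6, Add(X, y)) = Add(Mul(6, X), Mul(6, y)))
Mul(Add(Pow(Add(Function('U')(Mul(Add(1, -4), -1), 16), 80), Rational(1, 2)), 391), Function('s')(10)) = Mul(Add(Pow(Add(Add(Mul(6, 16), Mul(6, Mul(Add(1, -4), -1))), 80), Rational(1, 2)), 391), Add(19, Mul(2, Pow(10, 2)))) = Mul(Add(Pow(Add(Add(96, Mul(6, Mul(-3, -1))), 80), Rational(1, 2)), 391), Add(19, Mul(2, 100))) = Mul(Add(Pow(Add(Add(96, Mul(6, 3)), 80), Rational(1, 2)), 391), Add(19, 200)) = Mul(Add(Pow(Add(Add(96, 18), 80), Rational(1, 2)), 391), 219) = Mul(Add(Pow(Add(114, 80), Rational(1, 2)), 391), 219) = Mul(Add(Pow(194, Rational(1, 2)), 391), 219) = Mul(Add(391, Pow(194, Rational(1, 2))), 219) = Add(85629, Mul(219, Pow(194, Rational(1, 2))))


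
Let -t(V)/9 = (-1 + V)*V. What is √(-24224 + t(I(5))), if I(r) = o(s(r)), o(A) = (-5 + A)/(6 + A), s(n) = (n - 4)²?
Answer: 2*I*√296843/7 ≈ 155.67*I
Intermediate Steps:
s(n) = (-4 + n)²
o(A) = (-5 + A)/(6 + A)
I(r) = (-5 + (-4 + r)²)/(6 + (-4 + r)²)
t(V) = -9*V*(-1 + V) (t(V) = -9*(-1 + V)*V = -9*V*(-1 + V))
√(-24224 + t(I(5))) = √(-24224 + 9*((-5 + (-4 + 5)²)/(6 + (-4 + 5)²))*(1 - (-5 + (-4 + 5)²)/(6 + (-4 + 5)²))) = √(-24224 + 9*((-5 + 1²)/(6 + 1²))*(1 - (-5 + 1²)/(6 + 1²))) = √(-24224 + 9*((-5 + 1)/(6 + 1))*(1 - (-5 + 1)/(6 + 1))) = √(-24224 + 9*(-4/7)*(1 - (-4)/7)) = √(-24224 + 9*((⅐)*(-4))*(1 - (-4)/7)) = √(-24224 + 9*(-4/7)*(1 - 1*(-4/7))) = √(-24224 + 9*(-4/7)*(1 + 4/7)) = √(-24224 + 9*(-4/7)*(11/7)) = √(-24224 - 396/49) = √(-1187372/49) = 2*I*√296843/7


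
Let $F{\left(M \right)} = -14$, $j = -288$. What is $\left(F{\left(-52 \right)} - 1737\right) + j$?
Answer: $-2039$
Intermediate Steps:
$\left(F{\left(-52 \right)} - 1737\right) + j = \left(-14 - 1737\right) - 288 = -1751 - 288 = -2039$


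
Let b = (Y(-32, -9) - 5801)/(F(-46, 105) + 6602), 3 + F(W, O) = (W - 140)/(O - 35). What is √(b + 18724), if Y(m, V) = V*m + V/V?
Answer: √15593435445059/28859 ≈ 136.83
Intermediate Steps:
F(W, O) = -3 + (-140 + W)/(-35 + O) (F(W, O) = -3 + (W - 140)/(O - 35) = -3 + (-140 + W)/(-35 + O))
Y(m, V) = 1 + V*m (Y(m, V) = V*m + 1 = 1 + V*m)
b = -24115/28859 (b = ((1 - 9*(-32)) - 5801)/((-35 - 46 - 3*105)/(-35 + 105) + 6602) = ((1 + 288) - 5801)/((-35 - 46 - 315)/70 + 6602) = (289 - 5801)/((1/70)*(-396) + 6602) = -5512/(-198/35 + 6602) = -5512/230872/35 = -5512*35/230872 = -24115/28859 ≈ -0.83561)
√(b + 18724) = √(-24115/28859 + 18724) = √(540331801/28859) = √15593435445059/28859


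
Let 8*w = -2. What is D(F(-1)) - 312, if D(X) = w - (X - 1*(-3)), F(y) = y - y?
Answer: -1261/4 ≈ -315.25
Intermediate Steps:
w = -¼ (w = (⅛)*(-2) = -¼ ≈ -0.25000)
F(y) = 0
D(X) = -13/4 - X (D(X) = -¼ - (X - 1*(-3)) = -¼ - (X + 3) = -¼ - (3 + X) = -¼ + (-3 - X) = -13/4 - X)
D(F(-1)) - 312 = (-13/4 - 1*0) - 312 = (-13/4 + 0) - 312 = -13/4 - 312 = -1261/4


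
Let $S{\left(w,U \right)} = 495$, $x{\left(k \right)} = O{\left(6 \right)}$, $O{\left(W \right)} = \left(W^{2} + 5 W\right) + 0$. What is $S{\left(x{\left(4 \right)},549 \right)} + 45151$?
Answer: $45646$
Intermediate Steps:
$O{\left(W \right)} = W^{2} + 5 W$
$x{\left(k \right)} = 66$ ($x{\left(k \right)} = 6 \left(5 + 6\right) = 6 \cdot 11 = 66$)
$S{\left(x{\left(4 \right)},549 \right)} + 45151 = 495 + 45151 = 45646$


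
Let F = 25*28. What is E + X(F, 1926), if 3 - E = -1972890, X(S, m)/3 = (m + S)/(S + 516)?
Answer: 1199522883/608 ≈ 1.9729e+6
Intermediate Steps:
F = 700
X(S, m) = 3*(S + m)/(516 + S) (X(S, m) = 3*((m + S)/(S + 516)) = 3*((S + m)/(516 + S)) = 3*(S + m)/(516 + S))
E = 1972893 (E = 3 - 1*(-1972890) = 3 + 1972890 = 1972893)
E + X(F, 1926) = 1972893 + 3*(700 + 1926)/(516 + 700) = 1972893 + 3*2626/1216 = 1972893 + 3*(1/1216)*2626 = 1972893 + 3939/608 = 1199522883/608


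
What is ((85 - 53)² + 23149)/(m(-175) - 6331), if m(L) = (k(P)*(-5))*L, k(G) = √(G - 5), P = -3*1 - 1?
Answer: -153039263/46972186 - 63454125*I/46972186 ≈ -3.2581 - 1.3509*I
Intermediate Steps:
P = -4 (P = -3 - 1 = -4)
k(G) = √(-5 + G)
m(L) = -15*I*L (m(L) = (√(-5 - 4)*(-5))*L = (√(-9)*(-5))*L = ((3*I)*(-5))*L = (-15*I)*L = -15*I*L)
((85 - 53)² + 23149)/(m(-175) - 6331) = ((85 - 53)² + 23149)/(-15*I*(-175) - 6331) = (32² + 23149)/(2625*I - 6331) = (1024 + 23149)/(-6331 + 2625*I) = 24173*((-6331 - 2625*I)/46972186) = 24173*(-6331 - 2625*I)/46972186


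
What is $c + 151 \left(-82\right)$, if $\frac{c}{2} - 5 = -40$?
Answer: $-12452$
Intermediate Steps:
$c = -70$ ($c = 10 + 2 \left(-40\right) = 10 - 80 = -70$)
$c + 151 \left(-82\right) = -70 + 151 \left(-82\right) = -70 - 12382 = -12452$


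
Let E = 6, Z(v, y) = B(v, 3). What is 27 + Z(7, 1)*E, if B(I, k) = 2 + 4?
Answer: 63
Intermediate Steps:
B(I, k) = 6
Z(v, y) = 6
27 + Z(7, 1)*E = 27 + 6*6 = 27 + 36 = 63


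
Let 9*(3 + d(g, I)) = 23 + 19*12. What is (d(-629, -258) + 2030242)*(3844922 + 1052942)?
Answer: 89495739949328/9 ≈ 9.9440e+12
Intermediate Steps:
d(g, I) = 224/9 (d(g, I) = -3 + (23 + 19*12)/9 = -3 + (23 + 228)/9 = -3 + (⅑)*251 = -3 + 251/9 = 224/9)
(d(-629, -258) + 2030242)*(3844922 + 1052942) = (224/9 + 2030242)*(3844922 + 1052942) = (18272402/9)*4897864 = 89495739949328/9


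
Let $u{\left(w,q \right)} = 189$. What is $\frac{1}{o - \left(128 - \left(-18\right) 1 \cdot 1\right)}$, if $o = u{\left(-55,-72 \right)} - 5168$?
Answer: $- \frac{1}{5125} \approx -0.00019512$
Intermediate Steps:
$o = -4979$ ($o = 189 - 5168 = -4979$)
$\frac{1}{o - \left(128 - \left(-18\right) 1 \cdot 1\right)} = \frac{1}{-4979 - \left(128 - \left(-18\right) 1 \cdot 1\right)} = \frac{1}{-4979 - 146} = \frac{1}{-5125} = - \frac{1}{5125}$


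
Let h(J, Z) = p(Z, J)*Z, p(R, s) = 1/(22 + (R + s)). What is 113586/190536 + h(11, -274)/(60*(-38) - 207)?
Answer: 11337915533/19033498452 ≈ 0.59568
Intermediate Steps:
p(R, s) = 1/(22 + R + s)
h(J, Z) = Z/(22 + J + Z) (h(J, Z) = Z/(22 + Z + J) = Z/(22 + J + Z))
113586/190536 + h(11, -274)/(60*(-38) - 207) = 113586/190536 + (-274/(22 + 11 - 274))/(60*(-38) - 207) = 113586*(1/190536) + (-274/(-241))/(-2280 - 207) = 18931/31756 - 274*(-1/241)/(-2487) = 18931/31756 + (274/241)*(-1/2487) = 18931/31756 - 274/599367 = 11337915533/19033498452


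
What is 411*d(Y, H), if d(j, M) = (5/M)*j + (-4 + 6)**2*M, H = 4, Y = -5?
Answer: 16029/4 ≈ 4007.3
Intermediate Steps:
d(j, M) = 4*M + 5*j/M (d(j, M) = 5*j/M + 2**2*M = 5*j/M + 4*M = 4*M + 5*j/M)
411*d(Y, H) = 411*(4*4 + 5*(-5)/4) = 411*(16 + 5*(-5)*(1/4)) = 411*(16 - 25/4) = 411*(39/4) = 16029/4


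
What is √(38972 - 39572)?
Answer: 10*I*√6 ≈ 24.495*I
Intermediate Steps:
√(38972 - 39572) = √(-600) = 10*I*√6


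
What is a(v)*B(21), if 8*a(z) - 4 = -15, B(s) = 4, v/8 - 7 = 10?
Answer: -11/2 ≈ -5.5000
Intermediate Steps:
v = 136 (v = 56 + 8*10 = 56 + 80 = 136)
a(z) = -11/8 (a(z) = ½ + (⅛)*(-15) = ½ - 15/8 = -11/8)
a(v)*B(21) = -11/8*4 = -11/2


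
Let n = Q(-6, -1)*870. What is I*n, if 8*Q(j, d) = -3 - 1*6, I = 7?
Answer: -27405/4 ≈ -6851.3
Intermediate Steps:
Q(j, d) = -9/8 (Q(j, d) = (-3 - 1*6)/8 = (-3 - 6)/8 = (⅛)*(-9) = -9/8)
n = -3915/4 (n = -9/8*870 = -3915/4 ≈ -978.75)
I*n = 7*(-3915/4) = -27405/4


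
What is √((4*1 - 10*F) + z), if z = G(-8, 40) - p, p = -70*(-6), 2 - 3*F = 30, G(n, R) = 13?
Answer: I*√2787/3 ≈ 17.597*I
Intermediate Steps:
F = -28/3 (F = ⅔ - ⅓*30 = ⅔ - 10 = -28/3 ≈ -9.3333)
p = 420
z = -407 (z = 13 - 1*420 = 13 - 420 = -407)
√((4*1 - 10*F) + z) = √((4*1 - 10*(-28/3)) - 407) = √((4 + 280/3) - 407) = √(292/3 - 407) = √(-929/3) = I*√2787/3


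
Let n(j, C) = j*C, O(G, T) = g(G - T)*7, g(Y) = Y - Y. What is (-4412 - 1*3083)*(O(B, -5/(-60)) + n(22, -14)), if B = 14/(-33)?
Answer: 2308460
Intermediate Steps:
g(Y) = 0
B = -14/33 (B = 14*(-1/33) = -14/33 ≈ -0.42424)
O(G, T) = 0 (O(G, T) = 0*7 = 0)
n(j, C) = C*j
(-4412 - 1*3083)*(O(B, -5/(-60)) + n(22, -14)) = (-4412 - 1*3083)*(0 - 14*22) = (-4412 - 3083)*(0 - 308) = -7495*(-308) = 2308460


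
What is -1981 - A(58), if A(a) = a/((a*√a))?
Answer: -1981 - √58/58 ≈ -1981.1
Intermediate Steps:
A(a) = a^(-½) (A(a) = a/(a^(3/2)) = a/a^(3/2) = a^(-½))
-1981 - A(58) = -1981 - 1/√58 = -1981 - √58/58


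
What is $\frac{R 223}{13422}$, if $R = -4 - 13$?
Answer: $- \frac{3791}{13422} \approx -0.28245$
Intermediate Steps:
$R = -17$ ($R = -4 - 13 = -17$)
$\frac{R 223}{13422} = \frac{\left(-17\right) 223}{13422} = \left(-3791\right) \frac{1}{13422} = - \frac{3791}{13422}$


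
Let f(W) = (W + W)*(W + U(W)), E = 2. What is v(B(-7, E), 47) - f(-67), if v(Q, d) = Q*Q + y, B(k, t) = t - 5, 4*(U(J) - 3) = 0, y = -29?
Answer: -8596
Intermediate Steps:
U(J) = 3 (U(J) = 3 + (1/4)*0 = 3 + 0 = 3)
B(k, t) = -5 + t
v(Q, d) = -29 + Q**2 (v(Q, d) = Q*Q - 29 = Q**2 - 29 = -29 + Q**2)
f(W) = 2*W*(3 + W) (f(W) = (W + W)*(W + 3) = (2*W)*(3 + W) = 2*W*(3 + W))
v(B(-7, E), 47) - f(-67) = (-29 + (-5 + 2)**2) - 2*(-67)*(3 - 67) = (-29 + (-3)**2) - 2*(-67)*(-64) = (-29 + 9) - 1*8576 = -20 - 8576 = -8596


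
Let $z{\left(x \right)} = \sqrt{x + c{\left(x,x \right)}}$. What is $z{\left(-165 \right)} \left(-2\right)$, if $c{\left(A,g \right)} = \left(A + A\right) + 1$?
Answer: $- 2 i \sqrt{494} \approx - 44.452 i$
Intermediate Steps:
$c{\left(A,g \right)} = 1 + 2 A$ ($c{\left(A,g \right)} = 2 A + 1 = 1 + 2 A$)
$z{\left(x \right)} = \sqrt{1 + 3 x}$ ($z{\left(x \right)} = \sqrt{x + \left(1 + 2 x\right)} = \sqrt{1 + 3 x}$)
$z{\left(-165 \right)} \left(-2\right) = \sqrt{1 + 3 \left(-165\right)} \left(-2\right) = \sqrt{1 - 495} \left(-2\right) = \sqrt{-494} \left(-2\right) = i \sqrt{494} \left(-2\right) = - 2 i \sqrt{494}$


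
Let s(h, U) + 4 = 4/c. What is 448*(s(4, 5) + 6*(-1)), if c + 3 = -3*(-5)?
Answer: -12992/3 ≈ -4330.7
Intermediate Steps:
c = 12 (c = -3 - 3*(-5) = -3 + 15 = 12)
s(h, U) = -11/3 (s(h, U) = -4 + 4/12 = -4 + 4*(1/12) = -4 + 1/3 = -11/3)
448*(s(4, 5) + 6*(-1)) = 448*(-11/3 + 6*(-1)) = 448*(-11/3 - 6) = 448*(-29/3) = -12992/3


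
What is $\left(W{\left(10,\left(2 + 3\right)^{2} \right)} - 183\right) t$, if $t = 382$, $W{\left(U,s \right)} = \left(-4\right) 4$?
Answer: $-76018$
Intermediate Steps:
$W{\left(U,s \right)} = -16$
$\left(W{\left(10,\left(2 + 3\right)^{2} \right)} - 183\right) t = \left(-16 - 183\right) 382 = \left(-199\right) 382 = -76018$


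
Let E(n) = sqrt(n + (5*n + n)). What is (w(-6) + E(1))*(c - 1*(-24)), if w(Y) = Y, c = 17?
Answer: -246 + 41*sqrt(7) ≈ -137.52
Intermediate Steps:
E(n) = sqrt(7)*sqrt(n) (E(n) = sqrt(n + 6*n) = sqrt(7*n) = sqrt(7)*sqrt(n))
(w(-6) + E(1))*(c - 1*(-24)) = (-6 + sqrt(7)*sqrt(1))*(17 - 1*(-24)) = (-6 + sqrt(7)*1)*(17 + 24) = (-6 + sqrt(7))*41 = -246 + 41*sqrt(7)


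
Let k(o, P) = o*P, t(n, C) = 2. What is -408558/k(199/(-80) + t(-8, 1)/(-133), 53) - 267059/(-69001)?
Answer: 300328170276749/97376350231 ≈ 3084.2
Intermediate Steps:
k(o, P) = P*o
-408558/k(199/(-80) + t(-8, 1)/(-133), 53) - 267059/(-69001) = -408558*1/(53*(199/(-80) + 2/(-133))) - 267059/(-69001) = -408558*1/(53*(199*(-1/80) + 2*(-1/133))) - 267059*(-1/69001) = -408558*1/(53*(-199/80 - 2/133)) + 267059/69001 = -408558/(53*(-26627/10640)) + 267059/69001 = -408558/(-1411231/10640) + 267059/69001 = -408558*(-10640/1411231) + 267059/69001 = 4347057120/1411231 + 267059/69001 = 300328170276749/97376350231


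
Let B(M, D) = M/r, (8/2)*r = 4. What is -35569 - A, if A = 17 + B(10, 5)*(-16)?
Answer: -35426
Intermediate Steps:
r = 1 (r = (¼)*4 = 1)
B(M, D) = M (B(M, D) = M/1 = M*1 = M)
A = -143 (A = 17 + 10*(-16) = 17 - 160 = -143)
-35569 - A = -35569 - 1*(-143) = -35569 + 143 = -35426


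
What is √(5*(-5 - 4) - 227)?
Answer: 4*I*√17 ≈ 16.492*I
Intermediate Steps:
√(5*(-5 - 4) - 227) = √(5*(-9) - 227) = √(-45 - 227) = √(-272) = 4*I*√17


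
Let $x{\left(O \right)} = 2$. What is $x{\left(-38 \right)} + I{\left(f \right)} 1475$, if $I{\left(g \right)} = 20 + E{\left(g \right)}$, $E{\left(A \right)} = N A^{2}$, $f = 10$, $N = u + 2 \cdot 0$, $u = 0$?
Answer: $29502$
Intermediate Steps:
$N = 0$ ($N = 0 + 2 \cdot 0 = 0 + 0 = 0$)
$E{\left(A \right)} = 0$ ($E{\left(A \right)} = 0 A^{2} = 0$)
$I{\left(g \right)} = 20$ ($I{\left(g \right)} = 20 + 0 = 20$)
$x{\left(-38 \right)} + I{\left(f \right)} 1475 = 2 + 20 \cdot 1475 = 2 + 29500 = 29502$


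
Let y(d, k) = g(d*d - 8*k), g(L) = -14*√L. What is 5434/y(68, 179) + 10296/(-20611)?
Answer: -10296/20611 - 143*√798/588 ≈ -7.3696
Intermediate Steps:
y(d, k) = -14*√(d² - 8*k) (y(d, k) = -14*√(d*d - 8*k) = -14*√(d² - 8*k))
5434/y(68, 179) + 10296/(-20611) = 5434/((-14*√(68² - 8*179))) + 10296/(-20611) = 5434/((-14*√(4624 - 1432))) + 10296*(-1/20611) = 5434/((-28*√798)) - 10296/20611 = 5434*(-√798/22344) - 10296/20611 = -143*√798/588 - 10296/20611 = -10296/20611 - 143*√798/588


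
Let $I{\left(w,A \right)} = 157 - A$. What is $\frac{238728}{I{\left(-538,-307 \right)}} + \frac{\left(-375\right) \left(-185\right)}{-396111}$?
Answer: $\frac{135819823}{264074} \approx 514.33$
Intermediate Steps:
$\frac{238728}{I{\left(-538,-307 \right)}} + \frac{\left(-375\right) \left(-185\right)}{-396111} = \frac{238728}{157 - -307} + \frac{\left(-375\right) \left(-185\right)}{-396111} = \frac{238728}{157 + 307} + 69375 \left(- \frac{1}{396111}\right) = \frac{238728}{464} - \frac{23125}{132037} = 238728 \cdot \frac{1}{464} - \frac{23125}{132037} = \frac{1029}{2} - \frac{23125}{132037} = \frac{135819823}{264074}$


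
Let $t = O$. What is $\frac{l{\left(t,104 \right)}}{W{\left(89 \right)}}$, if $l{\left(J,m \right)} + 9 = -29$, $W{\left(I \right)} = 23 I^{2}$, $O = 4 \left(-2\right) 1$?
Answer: $- \frac{38}{182183} \approx -0.00020858$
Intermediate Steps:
$O = -8$ ($O = \left(-8\right) 1 = -8$)
$t = -8$
$l{\left(J,m \right)} = -38$ ($l{\left(J,m \right)} = -9 - 29 = -38$)
$\frac{l{\left(t,104 \right)}}{W{\left(89 \right)}} = - \frac{38}{23 \cdot 89^{2}} = - \frac{38}{23 \cdot 7921} = - \frac{38}{182183}$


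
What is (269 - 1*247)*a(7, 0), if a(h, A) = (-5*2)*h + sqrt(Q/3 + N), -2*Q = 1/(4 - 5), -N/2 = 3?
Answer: -1540 + 11*I*sqrt(210)/3 ≈ -1540.0 + 53.135*I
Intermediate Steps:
N = -6 (N = -2*3 = -6)
Q = 1/2 (Q = -1/(2*(4 - 5)) = -1/2/(-1) = -1/2*(-1) = 1/2 ≈ 0.50000)
a(h, A) = -10*h + I*sqrt(210)/6 (a(h, A) = (-5*2)*h + sqrt((1/2)/3 - 6) = -10*h + sqrt((1/2)*(1/3) - 6) = -10*h + sqrt(1/6 - 6) = -10*h + sqrt(-35/6) = -10*h + I*sqrt(210)/6)
(269 - 1*247)*a(7, 0) = (269 - 1*247)*(-10*7 + I*sqrt(210)/6) = (269 - 247)*(-70 + I*sqrt(210)/6) = 22*(-70 + I*sqrt(210)/6) = -1540 + 11*I*sqrt(210)/3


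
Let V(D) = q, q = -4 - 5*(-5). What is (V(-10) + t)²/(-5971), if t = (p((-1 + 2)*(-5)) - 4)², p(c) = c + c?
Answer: -6727/853 ≈ -7.8863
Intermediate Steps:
q = 21 (q = -4 + 25 = 21)
p(c) = 2*c
V(D) = 21
t = 196 (t = (2*((-1 + 2)*(-5)) - 4)² = (2*(1*(-5)) - 4)² = (2*(-5) - 4)² = (-10 - 4)² = (-14)² = 196)
(V(-10) + t)²/(-5971) = (21 + 196)²/(-5971) = 217²*(-1/5971) = 47089*(-1/5971) = -6727/853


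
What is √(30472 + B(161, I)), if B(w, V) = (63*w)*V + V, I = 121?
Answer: 2*√314474 ≈ 1121.6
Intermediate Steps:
B(w, V) = V + 63*V*w (B(w, V) = 63*V*w + V = V + 63*V*w)
√(30472 + B(161, I)) = √(30472 + 121*(1 + 63*161)) = √(30472 + 121*(1 + 10143)) = √(30472 + 121*10144) = √(30472 + 1227424) = √1257896 = 2*√314474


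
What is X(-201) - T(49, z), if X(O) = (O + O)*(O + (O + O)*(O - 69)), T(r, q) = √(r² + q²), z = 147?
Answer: -43552278 - 49*√10 ≈ -4.3552e+7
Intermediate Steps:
T(r, q) = √(q² + r²)
X(O) = 2*O*(O + 2*O*(-69 + O)) (X(O) = (2*O)*(O + (2*O)*(-69 + O)) = (2*O)*(O + 2*O*(-69 + O)) = 2*O*(O + 2*O*(-69 + O)))
X(-201) - T(49, z) = (-201)²*(-274 + 4*(-201)) - √(147² + 49²) = 40401*(-274 - 804) - √(21609 + 2401) = 40401*(-1078) - √24010 = -43552278 - 49*√10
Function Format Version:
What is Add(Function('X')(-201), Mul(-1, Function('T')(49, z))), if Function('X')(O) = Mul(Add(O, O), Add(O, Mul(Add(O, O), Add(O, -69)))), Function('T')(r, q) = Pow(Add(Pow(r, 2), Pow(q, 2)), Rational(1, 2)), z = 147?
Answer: Add(-43552278, Mul(-49, Pow(10, Rational(1, 2)))) ≈ -4.3552e+7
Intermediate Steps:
Function('T')(r, q) = Pow(Add(Pow(q, 2), Pow(r, 2)), Rational(1, 2))
Function('X')(O) = Mul(2, O, Add(O, Mul(2, O, Add(-69, O)))) (Function('X')(O) = Mul(Mul(2, O), Add(O, Mul(Mul(2, O), Add(-69, O)))) = Mul(Mul(2, O), Add(O, Mul(2, O, Add(-69, O)))) = Mul(2, O, Add(O, Mul(2, O, Add(-69, O)))))
Add(Function('X')(-201), Mul(-1, Function('T')(49, z))) = Add(Mul(Pow(-201, 2), Add(-274, Mul(4, -201))), Mul(-1, Pow(Add(Pow(147, 2), Pow(49, 2)), Rational(1, 2)))) = Add(Mul(40401, Add(-274, -804)), Mul(-1, Pow(Add(21609, 2401), Rational(1, 2)))) = Add(Mul(40401, -1078), Mul(-1, Pow(24010, Rational(1, 2)))) = Add(-43552278, Mul(-1, Mul(49, Pow(10, Rational(1, 2))))) = Add(-43552278, Mul(-49, Pow(10, Rational(1, 2))))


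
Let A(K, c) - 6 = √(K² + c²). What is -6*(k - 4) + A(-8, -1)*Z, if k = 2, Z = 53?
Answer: 330 + 53*√65 ≈ 757.30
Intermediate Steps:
A(K, c) = 6 + √(K² + c²)
-6*(k - 4) + A(-8, -1)*Z = -6*(2 - 4) + (6 + √((-8)² + (-1)²))*53 = -6*(-2) + (6 + √(64 + 1))*53 = 12 + (6 + √65)*53 = 12 + (318 + 53*√65) = 330 + 53*√65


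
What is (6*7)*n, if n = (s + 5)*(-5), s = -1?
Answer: -840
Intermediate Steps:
n = -20 (n = (-1 + 5)*(-5) = 4*(-5) = -20)
(6*7)*n = (6*7)*(-20) = 42*(-20) = -840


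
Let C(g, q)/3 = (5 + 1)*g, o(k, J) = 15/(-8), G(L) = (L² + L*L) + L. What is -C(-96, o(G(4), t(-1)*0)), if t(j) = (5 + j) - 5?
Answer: 1728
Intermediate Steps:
t(j) = j
G(L) = L + 2*L² (G(L) = (L² + L²) + L = 2*L² + L = L + 2*L²)
o(k, J) = -15/8 (o(k, J) = 15*(-⅛) = -15/8)
C(g, q) = 18*g (C(g, q) = 3*((5 + 1)*g) = 3*(6*g) = 18*g)
-C(-96, o(G(4), t(-1)*0)) = -18*(-96) = -1*(-1728) = 1728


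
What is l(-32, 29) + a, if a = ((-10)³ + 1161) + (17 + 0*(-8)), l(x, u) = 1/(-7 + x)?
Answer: 6941/39 ≈ 177.97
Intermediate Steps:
a = 178 (a = (-1000 + 1161) + (17 + 0) = 161 + 17 = 178)
l(-32, 29) + a = 1/(-7 - 32) + 178 = 1/(-39) + 178 = -1/39 + 178 = 6941/39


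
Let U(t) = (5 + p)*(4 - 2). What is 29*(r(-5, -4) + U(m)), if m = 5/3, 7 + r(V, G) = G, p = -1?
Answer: -87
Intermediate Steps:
r(V, G) = -7 + G
m = 5/3 (m = 5*(⅓) = 5/3 ≈ 1.6667)
U(t) = 8 (U(t) = (5 - 1)*(4 - 2) = 4*2 = 8)
29*(r(-5, -4) + U(m)) = 29*((-7 - 4) + 8) = 29*(-11 + 8) = 29*(-3) = -87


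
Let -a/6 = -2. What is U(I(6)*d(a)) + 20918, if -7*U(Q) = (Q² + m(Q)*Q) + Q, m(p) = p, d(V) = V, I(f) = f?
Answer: 135986/7 ≈ 19427.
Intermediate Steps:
a = 12 (a = -6*(-2) = 12)
U(Q) = -2*Q²/7 - Q/7 (U(Q) = -((Q² + Q*Q) + Q)/7 = -((Q² + Q²) + Q)/7 = -(2*Q² + Q)/7 = -(Q + 2*Q²)/7 = -2*Q²/7 - Q/7)
U(I(6)*d(a)) + 20918 = -6*12*(1 + 2*(6*12))/7 + 20918 = -⅐*72*(1 + 2*72) + 20918 = -⅐*72*(1 + 144) + 20918 = -⅐*72*145 + 20918 = -10440/7 + 20918 = 135986/7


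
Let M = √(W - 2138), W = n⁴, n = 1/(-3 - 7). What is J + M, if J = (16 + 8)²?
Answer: 576 + I*√21379999/100 ≈ 576.0 + 46.239*I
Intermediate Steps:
n = -⅒ (n = 1/(-10) = -⅒ ≈ -0.10000)
W = 1/10000 (W = (-⅒)⁴ = 1/10000 ≈ 0.00010000)
J = 576 (J = 24² = 576)
M = I*√21379999/100 (M = √(1/10000 - 2138) = √(-21379999/10000) = I*√21379999/100 ≈ 46.239*I)
J + M = 576 + I*√21379999/100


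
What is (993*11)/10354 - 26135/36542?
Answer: 32136619/94588967 ≈ 0.33975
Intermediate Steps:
(993*11)/10354 - 26135/36542 = 10923*(1/10354) - 26135*1/36542 = 10923/10354 - 26135/36542 = 32136619/94588967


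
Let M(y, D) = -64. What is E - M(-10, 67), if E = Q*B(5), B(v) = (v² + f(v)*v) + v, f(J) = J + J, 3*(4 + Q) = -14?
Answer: -1888/3 ≈ -629.33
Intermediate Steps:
Q = -26/3 (Q = -4 + (⅓)*(-14) = -4 - 14/3 = -26/3 ≈ -8.6667)
f(J) = 2*J
B(v) = v + 3*v² (B(v) = (v² + (2*v)*v) + v = (v² + 2*v²) + v = 3*v² + v = v + 3*v²)
E = -2080/3 (E = -130*(1 + 3*5)/3 = -130*(1 + 15)/3 = -130*16/3 = -26/3*80 = -2080/3 ≈ -693.33)
E - M(-10, 67) = -2080/3 - 1*(-64) = -2080/3 + 64 = -1888/3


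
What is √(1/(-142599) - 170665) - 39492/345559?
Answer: -39492/345559 + 4*I*√216898946378454/142599 ≈ -0.11428 + 413.12*I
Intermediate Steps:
√(1/(-142599) - 170665) - 39492/345559 = √(-1/142599 - 170665) - 39492*1/345559 = √(-24336658336/142599) - 39492/345559 = 4*I*√216898946378454/142599 - 39492/345559 = -39492/345559 + 4*I*√216898946378454/142599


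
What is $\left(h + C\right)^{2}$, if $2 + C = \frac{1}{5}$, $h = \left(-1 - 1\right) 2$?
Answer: $\frac{841}{25} \approx 33.64$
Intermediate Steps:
$h = -4$ ($h = \left(-2\right) 2 = -4$)
$C = - \frac{9}{5}$ ($C = -2 + \frac{1}{5} = - \frac{9}{5} \approx -1.8$)
$\left(h + C\right)^{2} = \left(-4 - \frac{9}{5}\right)^{2} = \left(- \frac{29}{5}\right)^{2} = \frac{841}{25}$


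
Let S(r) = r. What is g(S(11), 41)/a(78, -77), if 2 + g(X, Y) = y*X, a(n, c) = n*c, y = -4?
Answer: 23/3003 ≈ 0.0076590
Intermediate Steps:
a(n, c) = c*n
g(X, Y) = -2 - 4*X
g(S(11), 41)/a(78, -77) = (-2 - 4*11)/((-77*78)) = (-2 - 44)/(-6006) = -46*(-1/6006) = 23/3003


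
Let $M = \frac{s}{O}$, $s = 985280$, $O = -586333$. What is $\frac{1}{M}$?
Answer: $- \frac{586333}{985280} \approx -0.59509$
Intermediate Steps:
$M = - \frac{985280}{586333}$ ($M = \frac{985280}{-586333} = 985280 \left(- \frac{1}{586333}\right) = - \frac{985280}{586333} \approx -1.6804$)
$\frac{1}{M} = \frac{1}{- \frac{985280}{586333}} = - \frac{586333}{985280}$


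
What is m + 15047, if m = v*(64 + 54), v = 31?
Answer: 18705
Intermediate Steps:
m = 3658 (m = 31*(64 + 54) = 31*118 = 3658)
m + 15047 = 3658 + 15047 = 18705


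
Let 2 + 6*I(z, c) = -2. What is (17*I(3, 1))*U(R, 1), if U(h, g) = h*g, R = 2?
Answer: -68/3 ≈ -22.667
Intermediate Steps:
I(z, c) = -⅔ (I(z, c) = -⅓ + (⅙)*(-2) = -⅓ - ⅓ = -⅔)
U(h, g) = g*h
(17*I(3, 1))*U(R, 1) = (17*(-⅔))*(1*2) = -34/3*2 = -68/3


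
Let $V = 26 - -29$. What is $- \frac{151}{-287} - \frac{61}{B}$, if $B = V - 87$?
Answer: $\frac{22339}{9184} \approx 2.4324$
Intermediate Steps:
$V = 55$ ($V = 26 + 29 = 55$)
$B = -32$ ($B = 55 - 87 = -32$)
$- \frac{151}{-287} - \frac{61}{B} = - \frac{151}{-287} - \frac{61}{-32} = \left(-151\right) \left(- \frac{1}{287}\right) - - \frac{61}{32} = \frac{151}{287} + \frac{61}{32} = \frac{22339}{9184}$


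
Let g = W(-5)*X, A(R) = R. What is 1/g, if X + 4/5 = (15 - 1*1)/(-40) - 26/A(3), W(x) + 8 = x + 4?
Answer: 20/1767 ≈ 0.011319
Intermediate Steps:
W(x) = -4 + x (W(x) = -8 + (x + 4) = -8 + (4 + x) = -4 + x)
X = -589/60 (X = -⅘ + ((15 - 1*1)/(-40) - 26/3) = -⅘ + ((15 - 1)*(-1/40) - 26*⅓) = -⅘ + (14*(-1/40) - 26/3) = -⅘ + (-7/20 - 26/3) = -⅘ - 541/60 = -589/60 ≈ -9.8167)
g = 1767/20 (g = (-4 - 5)*(-589/60) = -9*(-589/60) = 1767/20 ≈ 88.350)
1/g = 1/(1767/20) = 20/1767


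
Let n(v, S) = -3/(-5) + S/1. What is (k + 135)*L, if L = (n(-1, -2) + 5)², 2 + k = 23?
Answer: 50544/25 ≈ 2021.8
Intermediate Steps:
k = 21 (k = -2 + 23 = 21)
n(v, S) = ⅗ + S (n(v, S) = -3*(-⅕) + S*1 = ⅗ + S)
L = 324/25 (L = ((⅗ - 2) + 5)² = (-7/5 + 5)² = (18/5)² = 324/25 ≈ 12.960)
(k + 135)*L = (21 + 135)*(324/25) = 156*(324/25) = 50544/25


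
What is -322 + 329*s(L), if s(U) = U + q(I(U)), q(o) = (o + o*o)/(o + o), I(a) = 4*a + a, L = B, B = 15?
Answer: 17115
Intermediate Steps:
L = 15
I(a) = 5*a
q(o) = (o + o²)/(2*o) (q(o) = (o + o²)/((2*o)) = (o + o²)*(1/(2*o)) = (o + o²)/(2*o))
s(U) = ½ + 7*U/2 (s(U) = U + (½ + (5*U)/2) = U + (½ + 5*U/2) = ½ + 7*U/2)
-322 + 329*s(L) = -322 + 329*(½ + (7/2)*15) = -322 + 329*(½ + 105/2) = -322 + 329*53 = -322 + 17437 = 17115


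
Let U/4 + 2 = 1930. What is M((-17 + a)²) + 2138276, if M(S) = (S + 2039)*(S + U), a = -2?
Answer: 21513476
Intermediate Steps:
U = 7712 (U = -8 + 4*1930 = -8 + 7720 = 7712)
M(S) = (2039 + S)*(7712 + S) (M(S) = (S + 2039)*(S + 7712) = (2039 + S)*(7712 + S))
M((-17 + a)²) + 2138276 = (15724768 + ((-17 - 2)²)² + 9751*(-17 - 2)²) + 2138276 = (15724768 + ((-19)²)² + 9751*(-19)²) + 2138276 = (15724768 + 361² + 9751*361) + 2138276 = (15724768 + 130321 + 3520111) + 2138276 = 19375200 + 2138276 = 21513476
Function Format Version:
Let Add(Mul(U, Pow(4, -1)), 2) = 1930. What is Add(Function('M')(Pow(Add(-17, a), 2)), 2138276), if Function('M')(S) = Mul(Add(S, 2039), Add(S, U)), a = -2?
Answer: 21513476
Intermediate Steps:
U = 7712 (U = Add(-8, Mul(4, 1930)) = Add(-8, 7720) = 7712)
Function('M')(S) = Mul(Add(2039, S), Add(7712, S)) (Function('M')(S) = Mul(Add(S, 2039), Add(S, 7712)) = Mul(Add(2039, S), Add(7712, S)))
Add(Function('M')(Pow(Add(-17, a), 2)), 2138276) = Add(Add(15724768, Pow(Pow(Add(-17, -2), 2), 2), Mul(9751, Pow(Add(-17, -2), 2))), 2138276) = Add(Add(15724768, Pow(Pow(-19, 2), 2), Mul(9751, Pow(-19, 2))), 2138276) = Add(Add(15724768, Pow(361, 2), Mul(9751, 361)), 2138276) = Add(Add(15724768, 130321, 3520111), 2138276) = Add(19375200, 2138276) = 21513476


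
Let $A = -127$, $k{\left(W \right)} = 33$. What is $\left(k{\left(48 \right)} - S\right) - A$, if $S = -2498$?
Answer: $2658$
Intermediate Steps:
$\left(k{\left(48 \right)} - S\right) - A = \left(33 - -2498\right) - -127 = \left(33 + 2498\right) + 127 = 2531 + 127 = 2658$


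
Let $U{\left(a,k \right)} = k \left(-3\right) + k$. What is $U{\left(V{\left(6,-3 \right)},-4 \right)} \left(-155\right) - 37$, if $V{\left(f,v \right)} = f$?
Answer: $-1277$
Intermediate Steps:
$U{\left(a,k \right)} = - 2 k$ ($U{\left(a,k \right)} = - 3 k + k = - 2 k$)
$U{\left(V{\left(6,-3 \right)},-4 \right)} \left(-155\right) - 37 = \left(-2\right) \left(-4\right) \left(-155\right) - 37 = 8 \left(-155\right) - 37 = -1240 - 37 = -1277$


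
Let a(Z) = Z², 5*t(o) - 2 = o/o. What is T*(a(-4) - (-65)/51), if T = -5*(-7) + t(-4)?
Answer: 156818/255 ≈ 614.97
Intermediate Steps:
t(o) = ⅗ (t(o) = ⅖ + (o/o)/5 = ⅖ + (⅕)*1 = ⅖ + ⅕ = ⅗)
T = 178/5 (T = -5*(-7) + ⅗ = 35 + ⅗ = 178/5 ≈ 35.600)
T*(a(-4) - (-65)/51) = 178*((-4)² - (-65)/51)/5 = 178*(16 - (-65)/51)/5 = 178*(16 - 1*(-65/51))/5 = 178*(16 + 65/51)/5 = (178/5)*(881/51) = 156818/255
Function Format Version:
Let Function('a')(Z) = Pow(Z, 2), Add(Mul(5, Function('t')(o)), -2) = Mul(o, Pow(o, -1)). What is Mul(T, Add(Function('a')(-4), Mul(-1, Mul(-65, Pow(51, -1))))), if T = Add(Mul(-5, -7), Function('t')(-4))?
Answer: Rational(156818, 255) ≈ 614.97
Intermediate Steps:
Function('t')(o) = Rational(3, 5) (Function('t')(o) = Add(Rational(2, 5), Mul(Rational(1, 5), Mul(o, Pow(o, -1)))) = Add(Rational(2, 5), Mul(Rational(1, 5), 1)) = Add(Rational(2, 5), Rational(1, 5)) = Rational(3, 5))
T = Rational(178, 5) (T = Add(Mul(-5, -7), Rational(3, 5)) = Add(35, Rational(3, 5)) = Rational(178, 5) ≈ 35.600)
Mul(T, Add(Function('a')(-4), Mul(-1, Mul(-65, Pow(51, -1))))) = Mul(Rational(178, 5), Add(Pow(-4, 2), Mul(-1, Mul(-65, Pow(51, -1))))) = Mul(Rational(178, 5), Add(16, Mul(-1, Mul(-65, Rational(1, 51))))) = Mul(Rational(178, 5), Add(16, Mul(-1, Rational(-65, 51)))) = Mul(Rational(178, 5), Add(16, Rational(65, 51))) = Mul(Rational(178, 5), Rational(881, 51)) = Rational(156818, 255)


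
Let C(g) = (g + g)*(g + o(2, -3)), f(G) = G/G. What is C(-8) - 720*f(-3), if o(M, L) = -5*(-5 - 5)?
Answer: -1392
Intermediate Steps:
o(M, L) = 50 (o(M, L) = -5*(-10) = 50)
f(G) = 1
C(g) = 2*g*(50 + g) (C(g) = (g + g)*(g + 50) = (2*g)*(50 + g) = 2*g*(50 + g))
C(-8) - 720*f(-3) = 2*(-8)*(50 - 8) - 720*1 = 2*(-8)*42 - 720 = -672 - 720 = -1392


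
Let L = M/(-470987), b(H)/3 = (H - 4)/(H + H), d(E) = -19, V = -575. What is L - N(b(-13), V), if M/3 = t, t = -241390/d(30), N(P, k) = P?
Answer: -475214823/232667578 ≈ -2.0425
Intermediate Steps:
b(H) = 3*(-4 + H)/(2*H) (b(H) = 3*((H - 4)/(H + H)) = 3*((-4 + H)/((2*H))) = 3*((-4 + H)*(1/(2*H))) = 3*((-4 + H)/(2*H)) = 3*(-4 + H)/(2*H))
t = 241390/19 (t = -241390/(-19) = -241390*(-1/19) = 241390/19 ≈ 12705.)
M = 724170/19 (M = 3*(241390/19) = 724170/19 ≈ 38114.)
L = -724170/8948753 (L = (724170/19)/(-470987) = (724170/19)*(-1/470987) = -724170/8948753 ≈ -0.080924)
L - N(b(-13), V) = -724170/8948753 - (3/2 - 6/(-13)) = -724170/8948753 - (3/2 - 6*(-1/13)) = -724170/8948753 - (3/2 + 6/13) = -724170/8948753 - 1*51/26 = -724170/8948753 - 51/26 = -475214823/232667578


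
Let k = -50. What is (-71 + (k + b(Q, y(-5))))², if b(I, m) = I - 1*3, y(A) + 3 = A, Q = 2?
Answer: 14884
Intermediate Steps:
y(A) = -3 + A
b(I, m) = -3 + I (b(I, m) = I - 3 = -3 + I)
(-71 + (k + b(Q, y(-5))))² = (-71 + (-50 + (-3 + 2)))² = (-71 + (-50 - 1))² = (-71 - 51)² = (-122)² = 14884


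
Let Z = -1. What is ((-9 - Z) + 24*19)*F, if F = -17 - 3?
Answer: -8960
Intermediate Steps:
F = -20
((-9 - Z) + 24*19)*F = ((-9 - 1*(-1)) + 24*19)*(-20) = ((-9 + 1) + 456)*(-20) = (-8 + 456)*(-20) = 448*(-20) = -8960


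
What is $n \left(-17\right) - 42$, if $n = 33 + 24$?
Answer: $-1011$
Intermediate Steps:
$n = 57$
$n \left(-17\right) - 42 = 57 \left(-17\right) - 42 = -969 - 42 = -1011$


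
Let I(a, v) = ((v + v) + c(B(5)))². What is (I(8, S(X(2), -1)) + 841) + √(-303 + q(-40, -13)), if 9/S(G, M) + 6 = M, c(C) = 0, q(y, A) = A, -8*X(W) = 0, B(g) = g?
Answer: 41533/49 + 2*I*√79 ≈ 847.61 + 17.776*I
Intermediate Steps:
X(W) = 0 (X(W) = -⅛*0 = 0)
S(G, M) = 9/(-6 + M)
I(a, v) = 4*v² (I(a, v) = ((v + v) + 0)² = (2*v + 0)² = (2*v)² = 4*v²)
(I(8, S(X(2), -1)) + 841) + √(-303 + q(-40, -13)) = (4*(9/(-6 - 1))² + 841) + √(-303 - 13) = (4*(9/(-7))² + 841) + √(-316) = (4*(9*(-⅐))² + 841) + 2*I*√79 = (4*(-9/7)² + 841) + 2*I*√79 = (4*(81/49) + 841) + 2*I*√79 = (324/49 + 841) + 2*I*√79 = 41533/49 + 2*I*√79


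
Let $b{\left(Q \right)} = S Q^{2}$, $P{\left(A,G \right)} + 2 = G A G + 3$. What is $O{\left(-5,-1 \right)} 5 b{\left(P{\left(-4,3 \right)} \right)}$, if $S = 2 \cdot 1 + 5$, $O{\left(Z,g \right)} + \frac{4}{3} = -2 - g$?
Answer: $- \frac{300125}{3} \approx -1.0004 \cdot 10^{5}$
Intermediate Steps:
$O{\left(Z,g \right)} = - \frac{10}{3} - g$ ($O{\left(Z,g \right)} = - \frac{4}{3} - \left(2 + g\right) = - \frac{10}{3} - g$)
$P{\left(A,G \right)} = 1 + A G^{2}$ ($P{\left(A,G \right)} = -2 + \left(G A G + 3\right) = -2 + \left(A G G + 3\right) = -2 + \left(A G^{2} + 3\right) = -2 + \left(3 + A G^{2}\right) = 1 + A G^{2}$)
$S = 7$ ($S = 2 + 5 = 7$)
$b{\left(Q \right)} = 7 Q^{2}$
$O{\left(-5,-1 \right)} 5 b{\left(P{\left(-4,3 \right)} \right)} = \left(- \frac{10}{3} - -1\right) 5 \cdot 7 \left(1 - 4 \cdot 3^{2}\right)^{2} = \left(- \frac{10}{3} + 1\right) 5 \cdot 7 \left(1 - 36\right)^{2} = \left(- \frac{7}{3}\right) 5 \cdot 7 \left(1 - 36\right)^{2} = - \frac{35 \cdot 7 \left(-35\right)^{2}}{3} = - \frac{35 \cdot 7 \cdot 1225}{3} = \left(- \frac{35}{3}\right) 8575 = - \frac{300125}{3}$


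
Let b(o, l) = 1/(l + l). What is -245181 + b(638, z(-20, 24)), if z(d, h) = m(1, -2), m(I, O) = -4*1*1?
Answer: -1961449/8 ≈ -2.4518e+5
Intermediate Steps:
m(I, O) = -4 (m(I, O) = -4*1 = -4)
z(d, h) = -4
b(o, l) = 1/(2*l)
-245181 + b(638, z(-20, 24)) = -245181 + (½)/(-4) = -245181 + (½)*(-¼) = -245181 - ⅛ = -1961449/8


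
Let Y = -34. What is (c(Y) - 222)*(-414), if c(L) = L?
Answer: 105984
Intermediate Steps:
(c(Y) - 222)*(-414) = (-34 - 222)*(-414) = -256*(-414) = 105984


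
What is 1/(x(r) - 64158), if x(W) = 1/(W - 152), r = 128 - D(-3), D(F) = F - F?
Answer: -24/1539793 ≈ -1.5586e-5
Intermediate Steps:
D(F) = 0
r = 128 (r = 128 - 1*0 = 128 + 0 = 128)
x(W) = 1/(-152 + W)
1/(x(r) - 64158) = 1/(1/(-152 + 128) - 64158) = 1/(1/(-24) - 64158) = 1/(-1/24 - 64158) = 1/(-1539793/24) = -24/1539793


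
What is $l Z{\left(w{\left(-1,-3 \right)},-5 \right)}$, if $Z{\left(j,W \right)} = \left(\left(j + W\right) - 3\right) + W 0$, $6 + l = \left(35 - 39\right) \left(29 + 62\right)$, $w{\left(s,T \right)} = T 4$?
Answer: $7400$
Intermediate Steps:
$w{\left(s,T \right)} = 4 T$
$l = -370$ ($l = -6 + \left(35 - 39\right) \left(29 + 62\right) = -6 - 364 = -370$)
$Z{\left(j,W \right)} = -3 + W + j$ ($Z{\left(j,W \right)} = \left(\left(W + j\right) - 3\right) + 0 = \left(-3 + W + j\right) + 0 = -3 + W + j$)
$l Z{\left(w{\left(-1,-3 \right)},-5 \right)} = - 370 \left(-3 - 5 + 4 \left(-3\right)\right) = - 370 \left(-3 - 5 - 12\right) = \left(-370\right) \left(-20\right) = 7400$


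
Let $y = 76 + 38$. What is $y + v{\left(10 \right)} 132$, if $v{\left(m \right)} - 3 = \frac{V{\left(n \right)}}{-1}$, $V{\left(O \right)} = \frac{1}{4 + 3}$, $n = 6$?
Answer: $\frac{3438}{7} \approx 491.14$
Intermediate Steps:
$y = 114$
$V{\left(O \right)} = \frac{1}{7}$
$v{\left(m \right)} = \frac{20}{7}$ ($v{\left(m \right)} = 3 + \frac{1}{7 \left(-1\right)} = 3 + \frac{1}{7} \left(-1\right) = 3 - \frac{1}{7} = \frac{20}{7}$)
$y + v{\left(10 \right)} 132 = 114 + \frac{20}{7} \cdot 132 = 114 + \frac{2640}{7} = \frac{3438}{7}$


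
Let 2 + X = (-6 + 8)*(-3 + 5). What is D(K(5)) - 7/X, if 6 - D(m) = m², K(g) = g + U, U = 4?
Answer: -157/2 ≈ -78.500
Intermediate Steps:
K(g) = 4 + g (K(g) = g + 4 = 4 + g)
X = 2 (X = -2 + (-6 + 8)*(-3 + 5) = -2 + 2*2 = -2 + 4 = 2)
D(m) = 6 - m²
D(K(5)) - 7/X = (6 - (4 + 5)²) - 7/2 = (6 - 1*9²) + (½)*(-7) = (6 - 1*81) - 7/2 = (6 - 81) - 7/2 = -75 - 7/2 = -157/2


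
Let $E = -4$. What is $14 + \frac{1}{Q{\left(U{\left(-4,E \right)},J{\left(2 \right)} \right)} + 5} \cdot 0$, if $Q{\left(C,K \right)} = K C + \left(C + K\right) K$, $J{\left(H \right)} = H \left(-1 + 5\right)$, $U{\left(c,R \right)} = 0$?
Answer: $14$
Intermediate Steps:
$J{\left(H \right)} = 4 H$ ($J{\left(H \right)} = H 4 = 4 H$)
$Q{\left(C,K \right)} = C K + K \left(C + K\right)$
$14 + \frac{1}{Q{\left(U{\left(-4,E \right)},J{\left(2 \right)} \right)} + 5} \cdot 0 = 14 + \frac{1}{4 \cdot 2 \left(4 \cdot 2 + 2 \cdot 0\right) + 5} \cdot 0 = 14 + \frac{1}{8 \left(8 + 0\right) + 5} \cdot 0 = 14 + \frac{1}{8 \cdot 8 + 5} \cdot 0 = 14 + \frac{1}{64 + 5} \cdot 0 = 14 + \frac{1}{69} \cdot 0 = 14 + 0 = 14$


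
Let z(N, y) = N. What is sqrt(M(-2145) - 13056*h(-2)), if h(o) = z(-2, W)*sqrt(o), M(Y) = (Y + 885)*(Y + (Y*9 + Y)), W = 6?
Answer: 2*sqrt(7432425 + 6528*I*sqrt(2)) ≈ 5452.5 + 3.3863*I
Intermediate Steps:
M(Y) = 11*Y*(885 + Y) (M(Y) = (885 + Y)*(Y + (9*Y + Y)) = (885 + Y)*(Y + 10*Y) = (885 + Y)*(11*Y) = 11*Y*(885 + Y))
h(o) = -2*sqrt(o)
sqrt(M(-2145) - 13056*h(-2)) = sqrt(11*(-2145)*(885 - 2145) - (-26112)*sqrt(-2)) = sqrt(11*(-2145)*(-1260) - (-26112)*I*sqrt(2)) = sqrt(29729700 - (-26112)*I*sqrt(2)) = sqrt(29729700 + 26112*I*sqrt(2))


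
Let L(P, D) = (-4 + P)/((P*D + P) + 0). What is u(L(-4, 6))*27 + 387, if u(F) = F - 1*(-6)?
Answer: 3897/7 ≈ 556.71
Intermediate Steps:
L(P, D) = (-4 + P)/(P + D*P) (L(P, D) = (-4 + P)/((D*P + P) + 0) = (-4 + P)/((P + D*P) + 0) = (-4 + P)/(P + D*P))
u(F) = 6 + F (u(F) = F + 6 = 6 + F)
u(L(-4, 6))*27 + 387 = (6 + (-4 - 4)/((-4)*(1 + 6)))*27 + 387 = (6 - ¼*(-8)/7)*27 + 387 = (6 - ¼*⅐*(-8))*27 + 387 = (6 + 2/7)*27 + 387 = (44/7)*27 + 387 = 1188/7 + 387 = 3897/7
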